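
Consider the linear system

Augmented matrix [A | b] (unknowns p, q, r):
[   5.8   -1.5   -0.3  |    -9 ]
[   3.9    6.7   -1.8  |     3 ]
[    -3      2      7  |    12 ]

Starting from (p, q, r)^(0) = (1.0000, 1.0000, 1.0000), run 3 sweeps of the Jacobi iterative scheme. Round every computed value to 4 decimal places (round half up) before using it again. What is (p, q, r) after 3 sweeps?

Iteration 1:
  p = (-9 - (-1.5)·1.0000 - (-0.3)·1.0000) / (5.8) = -1.2414
  q = (3 - (3.9)·1.0000 - (-1.8)·1.0000) / (6.7) = 0.1343
  r = (12 - (-3)·1.0000 - (2)·1.0000) / (7) = 1.8571
Iteration 2:
  p = (-9 - (-1.5)·0.1343 - (-0.3)·1.8571) / (5.8) = -1.4209
  q = (3 - (3.9)·-1.2414 - (-1.8)·1.8571) / (6.7) = 1.6693
  r = (12 - (-3)·-1.2414 - (2)·0.1343) / (7) = 1.1439
Iteration 3:
  p = (-9 - (-1.5)·1.6693 - (-0.3)·1.1439) / (5.8) = -1.0608
  q = (3 - (3.9)·-1.4209 - (-1.8)·1.1439) / (6.7) = 1.5822
  r = (12 - (-3)·-1.4209 - (2)·1.6693) / (7) = 0.6284

(-1.0608, 1.5822, 0.6284)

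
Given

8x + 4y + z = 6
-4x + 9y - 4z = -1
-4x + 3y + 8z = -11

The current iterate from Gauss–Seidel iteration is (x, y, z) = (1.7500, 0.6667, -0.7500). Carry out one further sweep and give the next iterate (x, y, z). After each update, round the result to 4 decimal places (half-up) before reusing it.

(0.5104, -0.2176, -1.0382)

One sweep:
  x = (6 - (4)·0.6667 - (1)·-0.7500) / (8) = 0.5104
  y = (-1 - (-4)·0.5104 - (-4)·-0.7500) / (9) = -0.2176
  z = (-11 - (-4)·0.5104 - (3)·-0.2176) / (8) = -1.0382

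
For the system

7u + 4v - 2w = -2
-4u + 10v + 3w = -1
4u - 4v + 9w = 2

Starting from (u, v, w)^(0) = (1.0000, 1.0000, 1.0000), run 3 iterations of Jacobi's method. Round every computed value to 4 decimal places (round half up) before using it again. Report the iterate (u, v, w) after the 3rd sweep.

Iteration 1:
  u = (-2 - (4)·1.0000 - (-2)·1.0000) / (7) = -0.5714
  v = (-1 - (-4)·1.0000 - (3)·1.0000) / (10) = 0.0000
  w = (2 - (4)·1.0000 - (-4)·1.0000) / (9) = 0.2222
Iteration 2:
  u = (-2 - (4)·0.0000 - (-2)·0.2222) / (7) = -0.2222
  v = (-1 - (-4)·-0.5714 - (3)·0.2222) / (10) = -0.3952
  w = (2 - (4)·-0.5714 - (-4)·0.0000) / (9) = 0.4762
Iteration 3:
  u = (-2 - (4)·-0.3952 - (-2)·0.4762) / (7) = 0.0762
  v = (-1 - (-4)·-0.2222 - (3)·0.4762) / (10) = -0.3317
  w = (2 - (4)·-0.2222 - (-4)·-0.3952) / (9) = 0.1453

(0.0762, -0.3317, 0.1453)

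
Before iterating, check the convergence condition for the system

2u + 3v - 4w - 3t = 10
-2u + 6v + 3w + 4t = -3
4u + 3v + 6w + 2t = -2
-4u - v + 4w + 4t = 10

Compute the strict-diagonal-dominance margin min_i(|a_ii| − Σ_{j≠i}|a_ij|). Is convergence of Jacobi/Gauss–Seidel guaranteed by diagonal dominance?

-8

row 1: |2| − (3+4+3) = -8
row 2: |6| − (2+3+4) = -3
row 3: |6| − (4+3+2) = -3
row 4: |4| − (4+1+4) = -5
minimum over rows = -8 → not strictly diagonally dominant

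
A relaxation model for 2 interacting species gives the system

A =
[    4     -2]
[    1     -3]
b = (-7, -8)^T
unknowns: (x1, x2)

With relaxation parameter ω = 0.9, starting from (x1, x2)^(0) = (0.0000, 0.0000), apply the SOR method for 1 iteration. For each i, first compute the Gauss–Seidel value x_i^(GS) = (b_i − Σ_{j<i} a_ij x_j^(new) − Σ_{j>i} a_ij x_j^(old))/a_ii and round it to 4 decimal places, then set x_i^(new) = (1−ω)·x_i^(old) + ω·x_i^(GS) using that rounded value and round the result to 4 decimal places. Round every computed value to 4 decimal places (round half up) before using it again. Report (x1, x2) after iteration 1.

(-1.5750, 1.9275)

Iteration 1:
  x1: GS value = (-7 - (-2)·0.0000) / (4) = -1.7500;  x1 ← (1−ω)·0.0000 + ω·-1.7500 = -1.5750
  x2: GS value = (-8 - (1)·-1.5750) / (-3) = 2.1417;  x2 ← (1−ω)·0.0000 + ω·2.1417 = 1.9275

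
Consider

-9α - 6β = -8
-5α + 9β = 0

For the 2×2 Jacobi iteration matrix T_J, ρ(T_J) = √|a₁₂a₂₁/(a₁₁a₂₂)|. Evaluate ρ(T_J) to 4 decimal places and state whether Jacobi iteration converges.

0.6086

a₁₂a₂₁/(a₁₁a₂₂) = (-6)·(-5) / ((-9)·(9)) = -0.370370
ρ = √|-0.370370| = √0.370370 = 0.6086
ρ < 1, so Jacobi converges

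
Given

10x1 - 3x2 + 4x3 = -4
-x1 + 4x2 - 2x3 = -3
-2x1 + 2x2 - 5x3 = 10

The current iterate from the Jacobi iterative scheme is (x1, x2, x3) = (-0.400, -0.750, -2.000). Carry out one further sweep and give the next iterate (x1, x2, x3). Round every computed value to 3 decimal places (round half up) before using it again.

(0.175, -1.850, -2.140)

One sweep:
  x1 = (-4 - (-3)·-0.750 - (4)·-2.000) / (10) = 0.175
  x2 = (-3 - (-1)·-0.400 - (-2)·-2.000) / (4) = -1.850
  x3 = (10 - (-2)·-0.400 - (2)·-0.750) / (-5) = -2.140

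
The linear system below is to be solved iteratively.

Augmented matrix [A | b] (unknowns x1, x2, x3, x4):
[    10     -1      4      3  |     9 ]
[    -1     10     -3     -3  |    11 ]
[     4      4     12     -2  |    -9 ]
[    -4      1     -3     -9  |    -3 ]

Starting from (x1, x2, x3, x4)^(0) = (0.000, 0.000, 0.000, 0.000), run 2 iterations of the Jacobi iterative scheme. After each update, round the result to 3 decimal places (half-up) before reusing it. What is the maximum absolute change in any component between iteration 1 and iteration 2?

Iteration 1:
  x1 = (9 - (-1)·0.000 - (4)·0.000 - (3)·0.000) / (10) = 0.900
  x2 = (11 - (-1)·0.000 - (-3)·0.000 - (-3)·0.000) / (10) = 1.100
  x3 = (-9 - (4)·0.000 - (4)·0.000 - (-2)·0.000) / (12) = -0.750
  x4 = (-3 - (-4)·0.000 - (1)·0.000 - (-3)·0.000) / (-9) = 0.333
Iteration 2:
  x1 = (9 - (-1)·1.100 - (4)·-0.750 - (3)·0.333) / (10) = 1.210
  x2 = (11 - (-1)·0.900 - (-3)·-0.750 - (-3)·0.333) / (10) = 1.065
  x3 = (-9 - (4)·0.900 - (4)·1.100 - (-2)·0.333) / (12) = -1.361
  x4 = (-3 - (-4)·0.900 - (1)·1.100 - (-3)·-0.750) / (-9) = 0.306
Change: (0.310, -0.035, -0.611, -0.027) → max |·| = 0.611

0.611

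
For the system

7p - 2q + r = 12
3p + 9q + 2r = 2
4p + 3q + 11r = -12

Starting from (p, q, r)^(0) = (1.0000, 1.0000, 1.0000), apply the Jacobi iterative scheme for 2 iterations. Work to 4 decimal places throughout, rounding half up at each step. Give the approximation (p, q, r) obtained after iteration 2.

(1.8658, -0.0130, -1.6753)

Iteration 1:
  p = (12 - (-2)·1.0000 - (1)·1.0000) / (7) = 1.8571
  q = (2 - (3)·1.0000 - (2)·1.0000) / (9) = -0.3333
  r = (-12 - (4)·1.0000 - (3)·1.0000) / (11) = -1.7273
Iteration 2:
  p = (12 - (-2)·-0.3333 - (1)·-1.7273) / (7) = 1.8658
  q = (2 - (3)·1.8571 - (2)·-1.7273) / (9) = -0.0130
  r = (-12 - (4)·1.8571 - (3)·-0.3333) / (11) = -1.6753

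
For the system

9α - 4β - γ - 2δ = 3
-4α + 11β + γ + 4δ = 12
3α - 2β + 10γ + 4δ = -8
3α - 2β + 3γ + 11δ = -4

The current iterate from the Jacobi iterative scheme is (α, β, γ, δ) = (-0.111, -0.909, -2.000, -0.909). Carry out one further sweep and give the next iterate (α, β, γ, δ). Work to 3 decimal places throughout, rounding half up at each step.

(-0.495, 1.563, -0.585, 0.047)

One sweep:
  α = (3 - (-4)·-0.909 - (-1)·-2.000 - (-2)·-0.909) / (9) = -0.495
  β = (12 - (-4)·-0.111 - (1)·-2.000 - (4)·-0.909) / (11) = 1.563
  γ = (-8 - (3)·-0.111 - (-2)·-0.909 - (4)·-0.909) / (10) = -0.585
  δ = (-4 - (3)·-0.111 - (-2)·-0.909 - (3)·-2.000) / (11) = 0.047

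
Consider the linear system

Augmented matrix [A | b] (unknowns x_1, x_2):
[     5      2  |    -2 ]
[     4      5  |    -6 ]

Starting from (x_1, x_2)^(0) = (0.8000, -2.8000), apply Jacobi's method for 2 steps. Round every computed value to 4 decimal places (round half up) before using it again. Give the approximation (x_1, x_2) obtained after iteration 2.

(0.3360, -1.7760)

Iteration 1:
  x_1 = (-2 - (2)·-2.8000) / (5) = 0.7200
  x_2 = (-6 - (4)·0.8000) / (5) = -1.8400
Iteration 2:
  x_1 = (-2 - (2)·-1.8400) / (5) = 0.3360
  x_2 = (-6 - (4)·0.7200) / (5) = -1.7760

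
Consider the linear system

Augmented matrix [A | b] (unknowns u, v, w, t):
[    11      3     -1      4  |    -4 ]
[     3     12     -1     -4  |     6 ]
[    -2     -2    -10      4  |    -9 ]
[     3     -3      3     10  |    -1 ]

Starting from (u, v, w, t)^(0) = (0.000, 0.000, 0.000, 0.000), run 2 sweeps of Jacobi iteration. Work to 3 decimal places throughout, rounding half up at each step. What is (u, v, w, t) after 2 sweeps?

(-0.382, 0.633, 0.833, -0.111)

Iteration 1:
  u = (-4 - (3)·0.000 - (-1)·0.000 - (4)·0.000) / (11) = -0.364
  v = (6 - (3)·0.000 - (-1)·0.000 - (-4)·0.000) / (12) = 0.500
  w = (-9 - (-2)·0.000 - (-2)·0.000 - (4)·0.000) / (-10) = 0.900
  t = (-1 - (3)·0.000 - (-3)·0.000 - (3)·0.000) / (10) = -0.100
Iteration 2:
  u = (-4 - (3)·0.500 - (-1)·0.900 - (4)·-0.100) / (11) = -0.382
  v = (6 - (3)·-0.364 - (-1)·0.900 - (-4)·-0.100) / (12) = 0.633
  w = (-9 - (-2)·-0.364 - (-2)·0.500 - (4)·-0.100) / (-10) = 0.833
  t = (-1 - (3)·-0.364 - (-3)·0.500 - (3)·0.900) / (10) = -0.111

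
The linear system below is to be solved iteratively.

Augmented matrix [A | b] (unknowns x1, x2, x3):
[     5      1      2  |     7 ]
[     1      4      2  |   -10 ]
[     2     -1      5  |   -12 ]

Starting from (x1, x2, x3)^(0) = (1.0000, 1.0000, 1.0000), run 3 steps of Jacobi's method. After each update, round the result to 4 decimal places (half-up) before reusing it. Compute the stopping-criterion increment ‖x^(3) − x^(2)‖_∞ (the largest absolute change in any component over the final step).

0.5460

Iteration 1:
  x1 = (7 - (1)·1.0000 - (2)·1.0000) / (5) = 0.8000
  x2 = (-10 - (1)·1.0000 - (2)·1.0000) / (4) = -3.2500
  x3 = (-12 - (2)·1.0000 - (-1)·1.0000) / (5) = -2.6000
Iteration 2:
  x1 = (7 - (1)·-3.2500 - (2)·-2.6000) / (5) = 3.0900
  x2 = (-10 - (1)·0.8000 - (2)·-2.6000) / (4) = -1.4000
  x3 = (-12 - (2)·0.8000 - (-1)·-3.2500) / (5) = -3.3700
Iteration 3:
  x1 = (7 - (1)·-1.4000 - (2)·-3.3700) / (5) = 3.0280
  x2 = (-10 - (1)·3.0900 - (2)·-3.3700) / (4) = -1.5875
  x3 = (-12 - (2)·3.0900 - (-1)·-1.4000) / (5) = -3.9160
Change: (-0.0620, -0.1875, -0.5460) → max |·| = 0.5460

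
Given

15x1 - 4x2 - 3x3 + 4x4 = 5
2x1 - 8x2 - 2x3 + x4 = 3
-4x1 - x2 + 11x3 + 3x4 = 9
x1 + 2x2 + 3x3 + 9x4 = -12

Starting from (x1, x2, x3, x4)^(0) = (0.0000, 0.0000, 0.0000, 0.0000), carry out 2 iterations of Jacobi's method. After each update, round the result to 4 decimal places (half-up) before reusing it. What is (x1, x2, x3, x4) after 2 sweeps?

Iteration 1:
  x1 = (5 - (-4)·0.0000 - (-3)·0.0000 - (4)·0.0000) / (15) = 0.3333
  x2 = (3 - (2)·0.0000 - (-2)·0.0000 - (1)·0.0000) / (-8) = -0.3750
  x3 = (9 - (-4)·0.0000 - (-1)·0.0000 - (3)·0.0000) / (11) = 0.8182
  x4 = (-12 - (1)·0.0000 - (2)·0.0000 - (3)·0.0000) / (9) = -1.3333
Iteration 2:
  x1 = (5 - (-4)·-0.3750 - (-3)·0.8182 - (4)·-1.3333) / (15) = 0.7525
  x2 = (3 - (2)·0.3333 - (-2)·0.8182 - (1)·-1.3333) / (-8) = -0.6629
  x3 = (9 - (-4)·0.3333 - (-1)·-0.3750 - (3)·-1.3333) / (11) = 1.2689
  x4 = (-12 - (1)·0.3333 - (2)·-0.3750 - (3)·0.8182) / (9) = -1.5598

(0.7525, -0.6629, 1.2689, -1.5598)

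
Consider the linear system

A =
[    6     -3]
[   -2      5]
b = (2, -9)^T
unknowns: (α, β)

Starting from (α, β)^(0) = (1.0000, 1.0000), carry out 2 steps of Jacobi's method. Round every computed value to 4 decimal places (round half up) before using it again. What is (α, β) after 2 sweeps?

Iteration 1:
  α = (2 - (-3)·1.0000) / (6) = 0.8333
  β = (-9 - (-2)·1.0000) / (5) = -1.4000
Iteration 2:
  α = (2 - (-3)·-1.4000) / (6) = -0.3667
  β = (-9 - (-2)·0.8333) / (5) = -1.4667

(-0.3667, -1.4667)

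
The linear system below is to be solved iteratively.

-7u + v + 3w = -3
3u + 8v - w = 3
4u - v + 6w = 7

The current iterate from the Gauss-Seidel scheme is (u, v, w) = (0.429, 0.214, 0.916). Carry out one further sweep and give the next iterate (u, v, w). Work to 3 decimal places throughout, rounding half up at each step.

(0.852, 0.170, 0.627)

One sweep:
  u = (-3 - (1)·0.214 - (3)·0.916) / (-7) = 0.852
  v = (3 - (3)·0.852 - (-1)·0.916) / (8) = 0.170
  w = (7 - (4)·0.852 - (-1)·0.170) / (6) = 0.627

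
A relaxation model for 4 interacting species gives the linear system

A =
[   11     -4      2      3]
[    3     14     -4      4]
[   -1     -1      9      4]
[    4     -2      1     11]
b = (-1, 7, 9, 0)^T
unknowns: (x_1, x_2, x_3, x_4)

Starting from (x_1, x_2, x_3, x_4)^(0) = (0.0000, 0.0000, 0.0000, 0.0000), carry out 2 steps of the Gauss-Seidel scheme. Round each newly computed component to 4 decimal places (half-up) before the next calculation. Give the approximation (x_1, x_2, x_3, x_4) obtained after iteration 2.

Iteration 1:
  x_1 = (-1 - (-4)·0.0000 - (2)·0.0000 - (3)·0.0000) / (11) = -0.0909
  x_2 = (7 - (3)·-0.0909 - (-4)·0.0000 - (4)·0.0000) / (14) = 0.5195
  x_3 = (9 - (-1)·-0.0909 - (-1)·0.5195 - (4)·0.0000) / (9) = 1.0476
  x_4 = (0 - (4)·-0.0909 - (-2)·0.5195 - (1)·1.0476) / (11) = 0.0323
Iteration 2:
  x_1 = (-1 - (-4)·0.5195 - (2)·1.0476 - (3)·0.0323) / (11) = -0.1013
  x_2 = (7 - (3)·-0.1013 - (-4)·1.0476 - (4)·0.0323) / (14) = 0.8118
  x_3 = (9 - (-1)·-0.1013 - (-1)·0.8118 - (4)·0.0323) / (9) = 1.0646
  x_4 = (0 - (4)·-0.1013 - (-2)·0.8118 - (1)·1.0646) / (11) = 0.0877

(-0.1013, 0.8118, 1.0646, 0.0877)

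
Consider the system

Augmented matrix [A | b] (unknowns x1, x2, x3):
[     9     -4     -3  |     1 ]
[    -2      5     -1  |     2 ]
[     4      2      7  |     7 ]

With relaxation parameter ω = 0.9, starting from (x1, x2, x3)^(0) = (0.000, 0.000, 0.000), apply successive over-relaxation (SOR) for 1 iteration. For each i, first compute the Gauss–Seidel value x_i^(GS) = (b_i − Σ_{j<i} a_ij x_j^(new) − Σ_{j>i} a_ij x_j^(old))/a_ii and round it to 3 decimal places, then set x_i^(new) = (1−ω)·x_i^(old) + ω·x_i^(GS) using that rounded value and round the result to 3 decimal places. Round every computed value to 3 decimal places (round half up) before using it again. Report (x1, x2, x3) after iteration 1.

Iteration 1:
  x1: GS value = (1 - (-4)·0.000 - (-3)·0.000) / (9) = 0.111;  x1 ← (1−ω)·0.000 + ω·0.111 = 0.100
  x2: GS value = (2 - (-2)·0.100 - (-1)·0.000) / (5) = 0.440;  x2 ← (1−ω)·0.000 + ω·0.440 = 0.396
  x3: GS value = (7 - (4)·0.100 - (2)·0.396) / (7) = 0.830;  x3 ← (1−ω)·0.000 + ω·0.830 = 0.747

(0.100, 0.396, 0.747)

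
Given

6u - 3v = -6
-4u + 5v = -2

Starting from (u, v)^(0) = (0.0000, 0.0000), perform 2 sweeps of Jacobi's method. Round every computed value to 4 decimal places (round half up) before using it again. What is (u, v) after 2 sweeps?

Iteration 1:
  u = (-6 - (-3)·0.0000) / (6) = -1.0000
  v = (-2 - (-4)·0.0000) / (5) = -0.4000
Iteration 2:
  u = (-6 - (-3)·-0.4000) / (6) = -1.2000
  v = (-2 - (-4)·-1.0000) / (5) = -1.2000

(-1.2000, -1.2000)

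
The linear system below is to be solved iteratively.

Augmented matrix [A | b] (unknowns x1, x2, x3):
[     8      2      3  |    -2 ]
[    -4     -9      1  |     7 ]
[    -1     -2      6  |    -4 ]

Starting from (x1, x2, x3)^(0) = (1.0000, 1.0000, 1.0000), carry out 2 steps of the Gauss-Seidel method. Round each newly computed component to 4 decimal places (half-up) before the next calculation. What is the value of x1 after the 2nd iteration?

0.1589

Iteration 1:
  x1 = (-2 - (2)·1.0000 - (3)·1.0000) / (8) = -0.8750
  x2 = (7 - (-4)·-0.8750 - (1)·1.0000) / (-9) = -0.2778
  x3 = (-4 - (-1)·-0.8750 - (-2)·-0.2778) / (6) = -0.9051
Iteration 2:
  x1 = (-2 - (2)·-0.2778 - (3)·-0.9051) / (8) = 0.1589
  x2 = (7 - (-4)·0.1589 - (1)·-0.9051) / (-9) = -0.9490
  x3 = (-4 - (-1)·0.1589 - (-2)·-0.9490) / (6) = -0.9565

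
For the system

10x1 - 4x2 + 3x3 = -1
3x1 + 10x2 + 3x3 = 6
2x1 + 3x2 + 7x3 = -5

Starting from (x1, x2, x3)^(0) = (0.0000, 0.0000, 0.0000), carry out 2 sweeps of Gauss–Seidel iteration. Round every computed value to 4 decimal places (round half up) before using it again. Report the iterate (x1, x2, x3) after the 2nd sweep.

(0.4387, 0.7551, -1.1632)

Iteration 1:
  x1 = (-1 - (-4)·0.0000 - (3)·0.0000) / (10) = -0.1000
  x2 = (6 - (3)·-0.1000 - (3)·0.0000) / (10) = 0.6300
  x3 = (-5 - (2)·-0.1000 - (3)·0.6300) / (7) = -0.9557
Iteration 2:
  x1 = (-1 - (-4)·0.6300 - (3)·-0.9557) / (10) = 0.4387
  x2 = (6 - (3)·0.4387 - (3)·-0.9557) / (10) = 0.7551
  x3 = (-5 - (2)·0.4387 - (3)·0.7551) / (7) = -1.1632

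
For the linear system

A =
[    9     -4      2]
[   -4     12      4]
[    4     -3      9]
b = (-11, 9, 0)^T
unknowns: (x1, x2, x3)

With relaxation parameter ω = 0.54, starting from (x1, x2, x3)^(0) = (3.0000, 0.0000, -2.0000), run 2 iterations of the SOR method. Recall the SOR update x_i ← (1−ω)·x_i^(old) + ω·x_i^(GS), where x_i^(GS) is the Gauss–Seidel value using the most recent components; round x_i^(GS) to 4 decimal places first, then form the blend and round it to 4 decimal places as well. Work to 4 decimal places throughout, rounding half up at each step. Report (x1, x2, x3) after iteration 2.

(0.1245, 1.0355, -0.2950)

Iteration 1:
  x1: GS value = (-11 - (-4)·0.0000 - (2)·-2.0000) / (9) = -0.7778;  x1 ← (1−ω)·3.0000 + ω·-0.7778 = 0.9600
  x2: GS value = (9 - (-4)·0.9600 - (4)·-2.0000) / (12) = 1.7367;  x2 ← (1−ω)·0.0000 + ω·1.7367 = 0.9378
  x3: GS value = (0 - (4)·0.9600 - (-3)·0.9378) / (9) = -0.1141;  x3 ← (1−ω)·-2.0000 + ω·-0.1141 = -0.9816
Iteration 2:
  x1: GS value = (-11 - (-4)·0.9378 - (2)·-0.9816) / (9) = -0.5873;  x1 ← (1−ω)·0.9600 + ω·-0.5873 = 0.1245
  x2: GS value = (9 - (-4)·0.1245 - (4)·-0.9816) / (12) = 1.1187;  x2 ← (1−ω)·0.9378 + ω·1.1187 = 1.0355
  x3: GS value = (0 - (4)·0.1245 - (-3)·1.0355) / (9) = 0.2898;  x3 ← (1−ω)·-0.9816 + ω·0.2898 = -0.2950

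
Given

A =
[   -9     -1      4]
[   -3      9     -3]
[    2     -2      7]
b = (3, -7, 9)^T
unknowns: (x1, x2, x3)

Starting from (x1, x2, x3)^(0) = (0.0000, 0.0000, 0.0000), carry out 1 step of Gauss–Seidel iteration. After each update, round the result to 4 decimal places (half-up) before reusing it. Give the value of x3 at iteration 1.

1.1270

Iteration 1:
  x1 = (3 - (-1)·0.0000 - (4)·0.0000) / (-9) = -0.3333
  x2 = (-7 - (-3)·-0.3333 - (-3)·0.0000) / (9) = -0.8889
  x3 = (9 - (2)·-0.3333 - (-2)·-0.8889) / (7) = 1.1270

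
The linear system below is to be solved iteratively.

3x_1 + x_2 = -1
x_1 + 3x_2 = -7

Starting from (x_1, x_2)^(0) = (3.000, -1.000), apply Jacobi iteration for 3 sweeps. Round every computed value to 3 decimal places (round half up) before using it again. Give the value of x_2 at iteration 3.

Iteration 1:
  x_1 = (-1 - (1)·-1.000) / (3) = 0.000
  x_2 = (-7 - (1)·3.000) / (3) = -3.333
Iteration 2:
  x_1 = (-1 - (1)·-3.333) / (3) = 0.778
  x_2 = (-7 - (1)·0.000) / (3) = -2.333
Iteration 3:
  x_1 = (-1 - (1)·-2.333) / (3) = 0.444
  x_2 = (-7 - (1)·0.778) / (3) = -2.593

-2.593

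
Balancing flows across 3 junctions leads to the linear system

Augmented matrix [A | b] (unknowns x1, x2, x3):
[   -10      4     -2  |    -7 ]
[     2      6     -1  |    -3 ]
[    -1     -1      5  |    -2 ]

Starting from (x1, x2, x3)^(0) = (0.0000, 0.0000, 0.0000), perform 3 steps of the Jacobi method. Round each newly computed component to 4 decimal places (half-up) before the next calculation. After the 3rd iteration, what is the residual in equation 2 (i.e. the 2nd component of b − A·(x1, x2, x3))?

0.1718

Iteration 1:
  x1 = (-7 - (4)·0.0000 - (-2)·0.0000) / (-10) = 0.7000
  x2 = (-3 - (2)·0.0000 - (-1)·0.0000) / (6) = -0.5000
  x3 = (-2 - (-1)·0.0000 - (-1)·0.0000) / (5) = -0.4000
Iteration 2:
  x1 = (-7 - (4)·-0.5000 - (-2)·-0.4000) / (-10) = 0.5800
  x2 = (-3 - (2)·0.7000 - (-1)·-0.4000) / (6) = -0.8000
  x3 = (-2 - (-1)·0.7000 - (-1)·-0.5000) / (5) = -0.3600
Iteration 3:
  x1 = (-7 - (4)·-0.8000 - (-2)·-0.3600) / (-10) = 0.4520
  x2 = (-3 - (2)·0.5800 - (-1)·-0.3600) / (6) = -0.7533
  x3 = (-2 - (-1)·0.5800 - (-1)·-0.8000) / (5) = -0.4440
Residual b − A·x = (-0.3548, 0.1718, -0.0813)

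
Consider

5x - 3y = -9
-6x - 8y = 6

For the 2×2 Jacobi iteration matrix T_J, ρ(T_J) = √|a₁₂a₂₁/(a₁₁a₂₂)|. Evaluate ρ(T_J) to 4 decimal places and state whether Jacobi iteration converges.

a₁₂a₂₁/(a₁₁a₂₂) = (-3)·(-6) / ((5)·(-8)) = -0.450000
ρ = √|-0.450000| = √0.450000 = 0.6708
ρ < 1, so Jacobi converges

0.6708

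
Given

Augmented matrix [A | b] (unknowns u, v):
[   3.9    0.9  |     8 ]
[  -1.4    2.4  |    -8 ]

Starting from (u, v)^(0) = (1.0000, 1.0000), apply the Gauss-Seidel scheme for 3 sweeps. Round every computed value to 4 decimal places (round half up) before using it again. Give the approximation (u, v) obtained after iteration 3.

Iteration 1:
  u = (8 - (0.9)·1.0000) / (3.9) = 1.8205
  v = (-8 - (-1.4)·1.8205) / (2.4) = -2.2714
Iteration 2:
  u = (8 - (0.9)·-2.2714) / (3.9) = 2.5755
  v = (-8 - (-1.4)·2.5755) / (2.4) = -1.8310
Iteration 3:
  u = (8 - (0.9)·-1.8310) / (3.9) = 2.4738
  v = (-8 - (-1.4)·2.4738) / (2.4) = -1.8903

(2.4738, -1.8903)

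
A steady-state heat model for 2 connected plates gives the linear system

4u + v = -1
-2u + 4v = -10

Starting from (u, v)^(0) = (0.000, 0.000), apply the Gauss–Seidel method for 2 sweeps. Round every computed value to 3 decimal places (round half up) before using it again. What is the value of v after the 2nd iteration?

-2.297

Iteration 1:
  u = (-1 - (1)·0.000) / (4) = -0.250
  v = (-10 - (-2)·-0.250) / (4) = -2.625
Iteration 2:
  u = (-1 - (1)·-2.625) / (4) = 0.406
  v = (-10 - (-2)·0.406) / (4) = -2.297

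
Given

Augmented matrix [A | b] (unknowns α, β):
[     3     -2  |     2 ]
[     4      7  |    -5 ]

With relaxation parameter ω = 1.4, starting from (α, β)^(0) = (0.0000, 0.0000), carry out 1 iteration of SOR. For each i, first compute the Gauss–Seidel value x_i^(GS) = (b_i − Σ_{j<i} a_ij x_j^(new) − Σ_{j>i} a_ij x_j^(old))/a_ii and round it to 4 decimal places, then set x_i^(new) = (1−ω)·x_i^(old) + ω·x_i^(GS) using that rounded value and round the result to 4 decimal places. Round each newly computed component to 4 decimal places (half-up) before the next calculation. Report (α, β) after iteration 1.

(0.9334, -1.7468)

Iteration 1:
  α: GS value = (2 - (-2)·0.0000) / (3) = 0.6667;  α ← (1−ω)·0.0000 + ω·0.6667 = 0.9334
  β: GS value = (-5 - (4)·0.9334) / (7) = -1.2477;  β ← (1−ω)·0.0000 + ω·-1.2477 = -1.7468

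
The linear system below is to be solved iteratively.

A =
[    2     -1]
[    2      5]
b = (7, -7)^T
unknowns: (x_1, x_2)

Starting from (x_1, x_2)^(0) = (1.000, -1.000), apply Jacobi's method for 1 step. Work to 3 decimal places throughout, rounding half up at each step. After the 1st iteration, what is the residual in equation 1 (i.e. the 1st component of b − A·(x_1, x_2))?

Iteration 1:
  x_1 = (7 - (-1)·-1.000) / (2) = 3.000
  x_2 = (-7 - (2)·1.000) / (5) = -1.800
Residual b − A·x = (-0.800, -4.000)

-0.800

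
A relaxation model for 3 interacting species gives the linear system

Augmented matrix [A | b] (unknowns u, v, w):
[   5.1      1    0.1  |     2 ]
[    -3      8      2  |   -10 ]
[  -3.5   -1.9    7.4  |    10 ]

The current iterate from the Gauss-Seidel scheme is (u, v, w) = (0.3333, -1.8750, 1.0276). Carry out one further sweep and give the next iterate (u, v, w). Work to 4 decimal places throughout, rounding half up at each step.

(0.7397, -1.2295, 1.3855)

One sweep:
  u = (2 - (1)·-1.8750 - (0.1)·1.0276) / (5.1) = 0.7397
  v = (-10 - (-3)·0.7397 - (2)·1.0276) / (8) = -1.2295
  w = (10 - (-3.5)·0.7397 - (-1.9)·-1.2295) / (7.4) = 1.3855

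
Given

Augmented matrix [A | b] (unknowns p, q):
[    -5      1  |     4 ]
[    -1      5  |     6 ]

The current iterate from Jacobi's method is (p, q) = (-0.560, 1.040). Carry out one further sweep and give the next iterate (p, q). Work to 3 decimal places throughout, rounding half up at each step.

(-0.592, 1.088)

One sweep:
  p = (4 - (1)·1.040) / (-5) = -0.592
  q = (6 - (-1)·-0.560) / (5) = 1.088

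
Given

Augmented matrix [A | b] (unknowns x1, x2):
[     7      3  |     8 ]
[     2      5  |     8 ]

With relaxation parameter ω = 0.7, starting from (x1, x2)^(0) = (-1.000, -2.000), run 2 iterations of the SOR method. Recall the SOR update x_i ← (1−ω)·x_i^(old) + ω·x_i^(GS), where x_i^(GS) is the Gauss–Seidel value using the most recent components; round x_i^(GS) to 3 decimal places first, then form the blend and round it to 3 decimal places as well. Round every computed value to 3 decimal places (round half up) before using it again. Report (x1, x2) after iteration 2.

Iteration 1:
  x1: GS value = (8 - (3)·-2.000) / (7) = 2.000;  x1 ← (1−ω)·-1.000 + ω·2.000 = 1.100
  x2: GS value = (8 - (2)·1.100) / (5) = 1.160;  x2 ← (1−ω)·-2.000 + ω·1.160 = 0.212
Iteration 2:
  x1: GS value = (8 - (3)·0.212) / (7) = 1.052;  x1 ← (1−ω)·1.100 + ω·1.052 = 1.066
  x2: GS value = (8 - (2)·1.066) / (5) = 1.174;  x2 ← (1−ω)·0.212 + ω·1.174 = 0.885

(1.066, 0.885)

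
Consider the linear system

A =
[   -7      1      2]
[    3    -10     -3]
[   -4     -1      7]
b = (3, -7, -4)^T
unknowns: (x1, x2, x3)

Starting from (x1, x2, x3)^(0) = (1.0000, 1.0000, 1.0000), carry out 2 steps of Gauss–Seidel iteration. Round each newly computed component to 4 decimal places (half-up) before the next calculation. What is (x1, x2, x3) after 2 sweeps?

(-0.5184, 0.6988, -0.7678)

Iteration 1:
  x1 = (3 - (1)·1.0000 - (2)·1.0000) / (-7) = 0.0000
  x2 = (-7 - (3)·0.0000 - (-3)·1.0000) / (-10) = 0.4000
  x3 = (-4 - (-4)·0.0000 - (-1)·0.4000) / (7) = -0.5143
Iteration 2:
  x1 = (3 - (1)·0.4000 - (2)·-0.5143) / (-7) = -0.5184
  x2 = (-7 - (3)·-0.5184 - (-3)·-0.5143) / (-10) = 0.6988
  x3 = (-4 - (-4)·-0.5184 - (-1)·0.6988) / (7) = -0.7678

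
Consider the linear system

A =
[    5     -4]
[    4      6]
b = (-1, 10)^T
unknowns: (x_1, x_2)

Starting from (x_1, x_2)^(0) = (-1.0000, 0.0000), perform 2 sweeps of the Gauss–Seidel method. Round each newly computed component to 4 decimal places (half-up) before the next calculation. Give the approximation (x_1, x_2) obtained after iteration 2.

Iteration 1:
  x_1 = (-1 - (-4)·0.0000) / (5) = -0.2000
  x_2 = (10 - (4)·-0.2000) / (6) = 1.8000
Iteration 2:
  x_1 = (-1 - (-4)·1.8000) / (5) = 1.2400
  x_2 = (10 - (4)·1.2400) / (6) = 0.8400

(1.2400, 0.8400)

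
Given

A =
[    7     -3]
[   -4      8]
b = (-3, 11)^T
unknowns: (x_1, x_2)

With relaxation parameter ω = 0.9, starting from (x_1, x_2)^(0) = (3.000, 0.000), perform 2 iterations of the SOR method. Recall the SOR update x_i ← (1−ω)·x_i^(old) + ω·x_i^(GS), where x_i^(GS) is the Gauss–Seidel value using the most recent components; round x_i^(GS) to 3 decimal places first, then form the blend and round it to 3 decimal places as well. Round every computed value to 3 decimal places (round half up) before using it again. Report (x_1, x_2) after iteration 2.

(0.068, 1.388)

Iteration 1:
  x_1: GS value = (-3 - (-3)·0.000) / (7) = -0.429;  x_1 ← (1−ω)·3.000 + ω·-0.429 = -0.086
  x_2: GS value = (11 - (-4)·-0.086) / (8) = 1.332;  x_2 ← (1−ω)·0.000 + ω·1.332 = 1.199
Iteration 2:
  x_1: GS value = (-3 - (-3)·1.199) / (7) = 0.085;  x_1 ← (1−ω)·-0.086 + ω·0.085 = 0.068
  x_2: GS value = (11 - (-4)·0.068) / (8) = 1.409;  x_2 ← (1−ω)·1.199 + ω·1.409 = 1.388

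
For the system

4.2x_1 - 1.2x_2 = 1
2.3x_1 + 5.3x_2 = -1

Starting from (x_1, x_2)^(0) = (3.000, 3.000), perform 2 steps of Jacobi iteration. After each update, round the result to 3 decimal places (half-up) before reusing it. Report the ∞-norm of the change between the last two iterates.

1.283

Iteration 1:
  x_1 = (1 - (-1.2)·3.000) / (4.2) = 1.095
  x_2 = (-1 - (2.3)·3.000) / (5.3) = -1.491
Iteration 2:
  x_1 = (1 - (-1.2)·-1.491) / (4.2) = -0.188
  x_2 = (-1 - (2.3)·1.095) / (5.3) = -0.664
Change: (-1.283, 0.827) → max |·| = 1.283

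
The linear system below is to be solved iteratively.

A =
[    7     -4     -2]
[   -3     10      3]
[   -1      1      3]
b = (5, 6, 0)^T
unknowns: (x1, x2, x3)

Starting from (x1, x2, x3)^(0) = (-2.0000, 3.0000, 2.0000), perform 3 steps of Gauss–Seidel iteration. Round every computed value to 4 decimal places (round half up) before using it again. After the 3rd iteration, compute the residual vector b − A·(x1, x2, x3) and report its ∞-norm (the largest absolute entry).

Iteration 1:
  x1 = (5 - (-4)·3.0000 - (-2)·2.0000) / (7) = 3.0000
  x2 = (6 - (-3)·3.0000 - (3)·2.0000) / (10) = 0.9000
  x3 = (0 - (-1)·3.0000 - (1)·0.9000) / (3) = 0.7000
Iteration 2:
  x1 = (5 - (-4)·0.9000 - (-2)·0.7000) / (7) = 1.4286
  x2 = (6 - (-3)·1.4286 - (3)·0.7000) / (10) = 0.8186
  x3 = (0 - (-1)·1.4286 - (1)·0.8186) / (3) = 0.2033
Iteration 3:
  x1 = (5 - (-4)·0.8186 - (-2)·0.2033) / (7) = 1.2401
  x2 = (6 - (-3)·1.2401 - (3)·0.2033) / (10) = 0.9110
  x3 = (0 - (-1)·1.2401 - (1)·0.9110) / (3) = 0.1097
Residual b − A·x = (0.1827, 0.2812, 0.0000); ∞-norm = 0.2812

0.2812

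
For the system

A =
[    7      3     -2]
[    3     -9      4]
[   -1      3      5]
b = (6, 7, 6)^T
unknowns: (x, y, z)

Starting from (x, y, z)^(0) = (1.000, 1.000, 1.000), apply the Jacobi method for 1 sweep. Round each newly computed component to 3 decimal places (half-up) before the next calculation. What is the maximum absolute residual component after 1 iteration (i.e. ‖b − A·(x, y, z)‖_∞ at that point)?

Iteration 1:
  x = (6 - (3)·1.000 - (-2)·1.000) / (7) = 0.714
  y = (7 - (3)·1.000 - (4)·1.000) / (-9) = 0.000
  z = (6 - (-1)·1.000 - (3)·1.000) / (5) = 0.800
Residual b − A·x = (2.602, 1.658, 2.714); ∞-norm = 2.714

2.714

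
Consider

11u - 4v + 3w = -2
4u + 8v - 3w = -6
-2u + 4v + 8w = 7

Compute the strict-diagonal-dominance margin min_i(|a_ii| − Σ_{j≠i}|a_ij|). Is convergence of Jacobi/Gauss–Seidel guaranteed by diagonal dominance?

1

row 1: |11| − (4+3) = 4
row 2: |8| − (4+3) = 1
row 3: |8| − (2+4) = 2
minimum over rows = 1 → strictly diagonally dominant (convergence guaranteed)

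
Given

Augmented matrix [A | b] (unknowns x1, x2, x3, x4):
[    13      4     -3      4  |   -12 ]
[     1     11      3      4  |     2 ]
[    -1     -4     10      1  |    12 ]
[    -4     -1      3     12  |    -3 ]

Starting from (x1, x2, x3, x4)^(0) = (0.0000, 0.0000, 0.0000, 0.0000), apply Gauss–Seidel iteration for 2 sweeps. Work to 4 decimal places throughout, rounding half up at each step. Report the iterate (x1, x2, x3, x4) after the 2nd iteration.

Iteration 1:
  x1 = (-12 - (4)·0.0000 - (-3)·0.0000 - (4)·0.0000) / (13) = -0.9231
  x2 = (2 - (1)·-0.9231 - (3)·0.0000 - (4)·0.0000) / (11) = 0.2657
  x3 = (12 - (-1)·-0.9231 - (-4)·0.2657 - (1)·0.0000) / (10) = 1.2140
  x4 = (-3 - (-4)·-0.9231 - (-1)·0.2657 - (3)·1.2140) / (12) = -0.8391
Iteration 2:
  x1 = (-12 - (4)·0.2657 - (-3)·1.2140 - (4)·-0.8391) / (13) = -0.4665
  x2 = (2 - (1)·-0.4665 - (3)·1.2140 - (4)·-0.8391) / (11) = 0.1983
  x3 = (12 - (-1)·-0.4665 - (-4)·0.1983 - (1)·-0.8391) / (10) = 1.3166
  x4 = (-3 - (-4)·-0.4665 - (-1)·0.1983 - (3)·1.3166) / (12) = -0.7181

(-0.4665, 0.1983, 1.3166, -0.7181)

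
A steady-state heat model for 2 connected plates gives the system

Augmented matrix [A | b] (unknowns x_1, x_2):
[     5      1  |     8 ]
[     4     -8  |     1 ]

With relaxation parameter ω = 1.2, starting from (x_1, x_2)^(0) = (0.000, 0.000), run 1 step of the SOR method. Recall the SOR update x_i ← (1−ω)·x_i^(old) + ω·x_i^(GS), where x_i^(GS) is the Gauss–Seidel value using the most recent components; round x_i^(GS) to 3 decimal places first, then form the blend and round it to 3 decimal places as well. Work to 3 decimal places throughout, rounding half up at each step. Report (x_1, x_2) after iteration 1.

Iteration 1:
  x_1: GS value = (8 - (1)·0.000) / (5) = 1.600;  x_1 ← (1−ω)·0.000 + ω·1.600 = 1.920
  x_2: GS value = (1 - (4)·1.920) / (-8) = 0.835;  x_2 ← (1−ω)·0.000 + ω·0.835 = 1.002

(1.920, 1.002)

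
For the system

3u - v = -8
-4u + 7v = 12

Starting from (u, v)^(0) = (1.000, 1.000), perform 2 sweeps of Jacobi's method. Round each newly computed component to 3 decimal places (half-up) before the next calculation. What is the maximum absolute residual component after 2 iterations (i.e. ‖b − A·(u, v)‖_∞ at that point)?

1.904

Iteration 1:
  u = (-8 - (-1)·1.000) / (3) = -2.333
  v = (12 - (-4)·1.000) / (7) = 2.286
Iteration 2:
  u = (-8 - (-1)·2.286) / (3) = -1.905
  v = (12 - (-4)·-2.333) / (7) = 0.381
Residual b − A·x = (-1.904, 1.713); ∞-norm = 1.904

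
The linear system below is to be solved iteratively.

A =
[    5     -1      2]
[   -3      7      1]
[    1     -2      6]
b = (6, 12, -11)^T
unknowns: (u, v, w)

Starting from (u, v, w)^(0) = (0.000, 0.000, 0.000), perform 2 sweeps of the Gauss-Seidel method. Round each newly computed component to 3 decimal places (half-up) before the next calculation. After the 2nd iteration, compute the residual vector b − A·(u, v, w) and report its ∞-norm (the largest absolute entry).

Iteration 1:
  u = (6 - (-1)·0.000 - (2)·0.000) / (5) = 1.200
  v = (12 - (-3)·1.200 - (1)·0.000) / (7) = 2.229
  w = (-11 - (1)·1.200 - (-2)·2.229) / (6) = -1.290
Iteration 2:
  u = (6 - (-1)·2.229 - (2)·-1.290) / (5) = 2.162
  v = (12 - (-3)·2.162 - (1)·-1.290) / (7) = 2.825
  w = (-11 - (1)·2.162 - (-2)·2.825) / (6) = -1.252
Residual b − A·x = (0.519, -0.037, 0.000); ∞-norm = 0.519

0.519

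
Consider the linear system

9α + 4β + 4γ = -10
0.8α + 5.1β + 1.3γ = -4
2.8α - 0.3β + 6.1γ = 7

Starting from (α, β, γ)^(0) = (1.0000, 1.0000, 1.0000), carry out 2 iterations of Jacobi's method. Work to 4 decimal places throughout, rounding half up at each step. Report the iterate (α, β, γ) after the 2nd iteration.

Iteration 1:
  α = (-10 - (4)·1.0000 - (4)·1.0000) / (9) = -2.0000
  β = (-4 - (0.8)·1.0000 - (1.3)·1.0000) / (5.1) = -1.1961
  γ = (7 - (2.8)·1.0000 - (-0.3)·1.0000) / (6.1) = 0.7377
Iteration 2:
  α = (-10 - (4)·-1.1961 - (4)·0.7377) / (9) = -0.9074
  β = (-4 - (0.8)·-2.0000 - (1.3)·0.7377) / (5.1) = -0.6586
  γ = (7 - (2.8)·-2.0000 - (-0.3)·-1.1961) / (6.1) = 2.0067

(-0.9074, -0.6586, 2.0067)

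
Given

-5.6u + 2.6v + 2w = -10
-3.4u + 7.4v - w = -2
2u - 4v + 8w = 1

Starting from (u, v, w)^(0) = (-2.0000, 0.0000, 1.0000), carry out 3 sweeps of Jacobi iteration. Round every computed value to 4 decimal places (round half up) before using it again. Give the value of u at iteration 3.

Iteration 1:
  u = (-10 - (2.6)·0.0000 - (2)·1.0000) / (-5.6) = 2.1429
  v = (-2 - (-3.4)·-2.0000 - (-1)·1.0000) / (7.4) = -1.0541
  w = (1 - (2)·-2.0000 - (-4)·0.0000) / (8) = 0.6250
Iteration 2:
  u = (-10 - (2.6)·-1.0541 - (2)·0.6250) / (-5.6) = 1.5195
  v = (-2 - (-3.4)·2.1429 - (-1)·0.6250) / (7.4) = 0.7988
  w = (1 - (2)·2.1429 - (-4)·-1.0541) / (8) = -0.9378
Iteration 3:
  u = (-10 - (2.6)·0.7988 - (2)·-0.9378) / (-5.6) = 1.8217
  v = (-2 - (-3.4)·1.5195 - (-1)·-0.9378) / (7.4) = 0.3011
  w = (1 - (2)·1.5195 - (-4)·0.7988) / (8) = 0.1445

1.8217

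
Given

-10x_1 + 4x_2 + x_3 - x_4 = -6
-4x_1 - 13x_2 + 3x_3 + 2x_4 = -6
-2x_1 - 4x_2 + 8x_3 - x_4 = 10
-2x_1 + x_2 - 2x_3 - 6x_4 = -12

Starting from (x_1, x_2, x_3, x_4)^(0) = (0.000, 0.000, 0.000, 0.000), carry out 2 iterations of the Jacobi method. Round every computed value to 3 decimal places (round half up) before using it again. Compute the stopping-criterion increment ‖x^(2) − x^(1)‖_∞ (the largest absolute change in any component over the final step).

0.631

Iteration 1:
  x_1 = (-6 - (4)·0.000 - (1)·0.000 - (-1)·0.000) / (-10) = 0.600
  x_2 = (-6 - (-4)·0.000 - (3)·0.000 - (2)·0.000) / (-13) = 0.462
  x_3 = (10 - (-2)·0.000 - (-4)·0.000 - (-1)·0.000) / (8) = 1.250
  x_4 = (-12 - (-2)·0.000 - (1)·0.000 - (-2)·0.000) / (-6) = 2.000
Iteration 2:
  x_1 = (-6 - (4)·0.462 - (1)·1.250 - (-1)·2.000) / (-10) = 0.710
  x_2 = (-6 - (-4)·0.600 - (3)·1.250 - (2)·2.000) / (-13) = 0.873
  x_3 = (10 - (-2)·0.600 - (-4)·0.462 - (-1)·2.000) / (8) = 1.881
  x_4 = (-12 - (-2)·0.600 - (1)·0.462 - (-2)·1.250) / (-6) = 1.460
Change: (0.110, 0.411, 0.631, -0.540) → max |·| = 0.631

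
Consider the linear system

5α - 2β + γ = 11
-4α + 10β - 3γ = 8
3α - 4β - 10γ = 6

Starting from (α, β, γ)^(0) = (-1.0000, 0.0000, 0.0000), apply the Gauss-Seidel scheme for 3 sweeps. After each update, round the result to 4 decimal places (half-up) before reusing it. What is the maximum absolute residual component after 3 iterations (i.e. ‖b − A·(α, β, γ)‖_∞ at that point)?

Iteration 1:
  α = (11 - (-2)·0.0000 - (1)·0.0000) / (5) = 2.2000
  β = (8 - (-4)·2.2000 - (-3)·0.0000) / (10) = 1.6800
  γ = (6 - (3)·2.2000 - (-4)·1.6800) / (-10) = -0.6120
Iteration 2:
  α = (11 - (-2)·1.6800 - (1)·-0.6120) / (5) = 2.9944
  β = (8 - (-4)·2.9944 - (-3)·-0.6120) / (10) = 1.8142
  γ = (6 - (3)·2.9944 - (-4)·1.8142) / (-10) = -0.4274
Iteration 3:
  α = (11 - (-2)·1.8142 - (1)·-0.4274) / (5) = 3.0112
  β = (8 - (-4)·3.0112 - (-3)·-0.4274) / (10) = 1.8763
  γ = (6 - (3)·3.0112 - (-4)·1.8763) / (-10) = -0.4472
Residual b − A·x = (0.1438, -0.0598, -0.0004); ∞-norm = 0.1438

0.1438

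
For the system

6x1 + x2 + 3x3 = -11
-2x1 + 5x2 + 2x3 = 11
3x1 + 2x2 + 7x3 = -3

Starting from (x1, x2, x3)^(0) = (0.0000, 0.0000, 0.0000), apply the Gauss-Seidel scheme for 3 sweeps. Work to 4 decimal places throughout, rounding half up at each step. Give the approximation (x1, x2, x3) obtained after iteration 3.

(-2.0911, 1.3448, 0.0834)

Iteration 1:
  x1 = (-11 - (1)·0.0000 - (3)·0.0000) / (6) = -1.8333
  x2 = (11 - (-2)·-1.8333 - (2)·0.0000) / (5) = 1.4667
  x3 = (-3 - (3)·-1.8333 - (2)·1.4667) / (7) = -0.0619
Iteration 2:
  x1 = (-11 - (1)·1.4667 - (3)·-0.0619) / (6) = -2.0468
  x2 = (11 - (-2)·-2.0468 - (2)·-0.0619) / (5) = 1.4060
  x3 = (-3 - (3)·-2.0468 - (2)·1.4060) / (7) = 0.0469
Iteration 3:
  x1 = (-11 - (1)·1.4060 - (3)·0.0469) / (6) = -2.0911
  x2 = (11 - (-2)·-2.0911 - (2)·0.0469) / (5) = 1.3448
  x3 = (-3 - (3)·-2.0911 - (2)·1.3448) / (7) = 0.0834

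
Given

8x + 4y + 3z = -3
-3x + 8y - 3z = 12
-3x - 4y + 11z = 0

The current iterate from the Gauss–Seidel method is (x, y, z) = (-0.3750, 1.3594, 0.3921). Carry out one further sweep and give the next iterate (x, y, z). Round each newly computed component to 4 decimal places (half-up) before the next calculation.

(-1.2017, 1.1964, 0.1073)

One sweep:
  x = (-3 - (4)·1.3594 - (3)·0.3921) / (8) = -1.2017
  y = (12 - (-3)·-1.2017 - (-3)·0.3921) / (8) = 1.1964
  z = (0 - (-3)·-1.2017 - (-4)·1.1964) / (11) = 0.1073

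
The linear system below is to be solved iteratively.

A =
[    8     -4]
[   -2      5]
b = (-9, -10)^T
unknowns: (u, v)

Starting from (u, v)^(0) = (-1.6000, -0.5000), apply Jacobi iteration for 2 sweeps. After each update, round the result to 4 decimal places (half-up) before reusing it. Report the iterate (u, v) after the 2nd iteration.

Iteration 1:
  u = (-9 - (-4)·-0.5000) / (8) = -1.3750
  v = (-10 - (-2)·-1.6000) / (5) = -2.6400
Iteration 2:
  u = (-9 - (-4)·-2.6400) / (8) = -2.4450
  v = (-10 - (-2)·-1.3750) / (5) = -2.5500

(-2.4450, -2.5500)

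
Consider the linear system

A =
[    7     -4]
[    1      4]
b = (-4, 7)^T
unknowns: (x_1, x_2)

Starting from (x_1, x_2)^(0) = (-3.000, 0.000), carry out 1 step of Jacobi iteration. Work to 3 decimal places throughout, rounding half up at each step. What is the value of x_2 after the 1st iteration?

Iteration 1:
  x_1 = (-4 - (-4)·0.000) / (7) = -0.571
  x_2 = (7 - (1)·-3.000) / (4) = 2.500

2.500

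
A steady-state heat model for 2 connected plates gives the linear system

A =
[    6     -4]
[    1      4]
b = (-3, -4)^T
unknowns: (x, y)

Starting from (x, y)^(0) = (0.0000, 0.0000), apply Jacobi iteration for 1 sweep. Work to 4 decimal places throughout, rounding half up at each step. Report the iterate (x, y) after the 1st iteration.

Iteration 1:
  x = (-3 - (-4)·0.0000) / (6) = -0.5000
  y = (-4 - (1)·0.0000) / (4) = -1.0000

(-0.5000, -1.0000)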